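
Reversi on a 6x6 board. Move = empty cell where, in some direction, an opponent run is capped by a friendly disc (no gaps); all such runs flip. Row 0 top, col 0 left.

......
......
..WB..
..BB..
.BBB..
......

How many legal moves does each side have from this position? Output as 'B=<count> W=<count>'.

Answer: B=3 W=3

Derivation:
-- B to move --
(1,1): flips 1 -> legal
(1,2): flips 1 -> legal
(1,3): no bracket -> illegal
(2,1): flips 1 -> legal
(3,1): no bracket -> illegal
B mobility = 3
-- W to move --
(1,2): no bracket -> illegal
(1,3): no bracket -> illegal
(1,4): no bracket -> illegal
(2,1): no bracket -> illegal
(2,4): flips 1 -> legal
(3,0): no bracket -> illegal
(3,1): no bracket -> illegal
(3,4): no bracket -> illegal
(4,0): no bracket -> illegal
(4,4): flips 1 -> legal
(5,0): no bracket -> illegal
(5,1): no bracket -> illegal
(5,2): flips 2 -> legal
(5,3): no bracket -> illegal
(5,4): no bracket -> illegal
W mobility = 3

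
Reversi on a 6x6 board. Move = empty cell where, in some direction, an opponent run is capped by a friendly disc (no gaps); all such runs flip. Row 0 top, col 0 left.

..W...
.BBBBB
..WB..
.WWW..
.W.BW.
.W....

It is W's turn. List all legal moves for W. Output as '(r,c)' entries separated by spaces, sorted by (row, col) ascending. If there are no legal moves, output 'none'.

Answer: (0,0) (0,3) (0,4) (0,5) (2,0) (2,4) (4,2) (5,3) (5,4)

Derivation:
(0,0): flips 1 -> legal
(0,1): no bracket -> illegal
(0,3): flips 2 -> legal
(0,4): flips 1 -> legal
(0,5): flips 2 -> legal
(1,0): no bracket -> illegal
(2,0): flips 1 -> legal
(2,1): no bracket -> illegal
(2,4): flips 2 -> legal
(2,5): no bracket -> illegal
(3,4): no bracket -> illegal
(4,2): flips 1 -> legal
(5,2): no bracket -> illegal
(5,3): flips 1 -> legal
(5,4): flips 1 -> legal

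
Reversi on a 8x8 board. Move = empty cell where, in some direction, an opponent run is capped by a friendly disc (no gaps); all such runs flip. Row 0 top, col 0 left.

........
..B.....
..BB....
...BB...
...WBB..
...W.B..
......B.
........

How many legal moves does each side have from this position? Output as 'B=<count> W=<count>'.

-- B to move --
(3,2): no bracket -> illegal
(4,2): flips 1 -> legal
(5,2): flips 1 -> legal
(5,4): no bracket -> illegal
(6,2): flips 1 -> legal
(6,3): flips 2 -> legal
(6,4): no bracket -> illegal
B mobility = 4
-- W to move --
(0,1): no bracket -> illegal
(0,2): no bracket -> illegal
(0,3): no bracket -> illegal
(1,1): no bracket -> illegal
(1,3): flips 2 -> legal
(1,4): no bracket -> illegal
(2,1): no bracket -> illegal
(2,4): no bracket -> illegal
(2,5): flips 1 -> legal
(3,1): no bracket -> illegal
(3,2): no bracket -> illegal
(3,5): flips 1 -> legal
(3,6): no bracket -> illegal
(4,2): no bracket -> illegal
(4,6): flips 2 -> legal
(5,4): no bracket -> illegal
(5,6): no bracket -> illegal
(5,7): no bracket -> illegal
(6,4): no bracket -> illegal
(6,5): no bracket -> illegal
(6,7): no bracket -> illegal
(7,5): no bracket -> illegal
(7,6): no bracket -> illegal
(7,7): no bracket -> illegal
W mobility = 4

Answer: B=4 W=4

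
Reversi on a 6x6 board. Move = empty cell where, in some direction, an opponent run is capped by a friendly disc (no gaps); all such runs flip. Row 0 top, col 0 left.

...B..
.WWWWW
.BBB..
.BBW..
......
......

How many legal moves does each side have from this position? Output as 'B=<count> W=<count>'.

-- B to move --
(0,0): flips 1 -> legal
(0,1): flips 2 -> legal
(0,2): flips 1 -> legal
(0,4): flips 1 -> legal
(0,5): flips 1 -> legal
(1,0): no bracket -> illegal
(2,0): no bracket -> illegal
(2,4): no bracket -> illegal
(2,5): flips 1 -> legal
(3,4): flips 1 -> legal
(4,2): no bracket -> illegal
(4,3): flips 1 -> legal
(4,4): flips 1 -> legal
B mobility = 9
-- W to move --
(0,2): no bracket -> illegal
(0,4): no bracket -> illegal
(1,0): no bracket -> illegal
(2,0): no bracket -> illegal
(2,4): no bracket -> illegal
(3,0): flips 3 -> legal
(3,4): flips 1 -> legal
(4,0): flips 2 -> legal
(4,1): flips 4 -> legal
(4,2): flips 2 -> legal
(4,3): no bracket -> illegal
W mobility = 5

Answer: B=9 W=5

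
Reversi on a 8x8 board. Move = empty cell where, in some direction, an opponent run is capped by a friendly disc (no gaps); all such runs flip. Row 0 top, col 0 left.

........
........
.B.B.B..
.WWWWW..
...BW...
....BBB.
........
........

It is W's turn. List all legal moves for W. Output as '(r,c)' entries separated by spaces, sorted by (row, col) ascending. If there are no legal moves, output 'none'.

(1,0): flips 1 -> legal
(1,1): flips 1 -> legal
(1,2): flips 1 -> legal
(1,3): flips 1 -> legal
(1,4): flips 1 -> legal
(1,5): flips 1 -> legal
(1,6): flips 1 -> legal
(2,0): no bracket -> illegal
(2,2): no bracket -> illegal
(2,4): no bracket -> illegal
(2,6): no bracket -> illegal
(3,0): no bracket -> illegal
(3,6): no bracket -> illegal
(4,2): flips 1 -> legal
(4,5): no bracket -> illegal
(4,6): no bracket -> illegal
(4,7): no bracket -> illegal
(5,2): flips 1 -> legal
(5,3): flips 1 -> legal
(5,7): no bracket -> illegal
(6,3): no bracket -> illegal
(6,4): flips 1 -> legal
(6,5): flips 2 -> legal
(6,6): flips 1 -> legal
(6,7): no bracket -> illegal

Answer: (1,0) (1,1) (1,2) (1,3) (1,4) (1,5) (1,6) (4,2) (5,2) (5,3) (6,4) (6,5) (6,6)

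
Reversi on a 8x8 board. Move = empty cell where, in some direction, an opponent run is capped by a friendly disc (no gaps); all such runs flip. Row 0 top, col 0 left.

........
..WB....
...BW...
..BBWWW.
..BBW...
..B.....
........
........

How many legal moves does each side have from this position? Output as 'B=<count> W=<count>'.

-- B to move --
(0,1): flips 1 -> legal
(0,2): no bracket -> illegal
(0,3): no bracket -> illegal
(1,1): flips 1 -> legal
(1,4): no bracket -> illegal
(1,5): flips 1 -> legal
(2,1): no bracket -> illegal
(2,2): no bracket -> illegal
(2,5): flips 2 -> legal
(2,6): no bracket -> illegal
(2,7): no bracket -> illegal
(3,7): flips 3 -> legal
(4,5): flips 2 -> legal
(4,6): flips 2 -> legal
(4,7): no bracket -> illegal
(5,3): no bracket -> illegal
(5,4): no bracket -> illegal
(5,5): flips 1 -> legal
B mobility = 8
-- W to move --
(0,2): flips 1 -> legal
(0,3): no bracket -> illegal
(0,4): no bracket -> illegal
(1,4): flips 1 -> legal
(2,1): no bracket -> illegal
(2,2): flips 2 -> legal
(3,1): flips 2 -> legal
(4,1): flips 2 -> legal
(5,1): flips 2 -> legal
(5,3): no bracket -> illegal
(5,4): no bracket -> illegal
(6,1): flips 2 -> legal
(6,2): no bracket -> illegal
(6,3): no bracket -> illegal
W mobility = 7

Answer: B=8 W=7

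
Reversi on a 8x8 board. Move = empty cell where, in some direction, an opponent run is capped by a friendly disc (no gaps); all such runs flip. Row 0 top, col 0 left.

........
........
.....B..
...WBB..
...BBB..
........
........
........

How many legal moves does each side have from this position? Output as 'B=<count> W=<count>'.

Answer: B=3 W=3

Derivation:
-- B to move --
(2,2): flips 1 -> legal
(2,3): flips 1 -> legal
(2,4): no bracket -> illegal
(3,2): flips 1 -> legal
(4,2): no bracket -> illegal
B mobility = 3
-- W to move --
(1,4): no bracket -> illegal
(1,5): no bracket -> illegal
(1,6): no bracket -> illegal
(2,3): no bracket -> illegal
(2,4): no bracket -> illegal
(2,6): no bracket -> illegal
(3,2): no bracket -> illegal
(3,6): flips 2 -> legal
(4,2): no bracket -> illegal
(4,6): no bracket -> illegal
(5,2): no bracket -> illegal
(5,3): flips 1 -> legal
(5,4): no bracket -> illegal
(5,5): flips 1 -> legal
(5,6): no bracket -> illegal
W mobility = 3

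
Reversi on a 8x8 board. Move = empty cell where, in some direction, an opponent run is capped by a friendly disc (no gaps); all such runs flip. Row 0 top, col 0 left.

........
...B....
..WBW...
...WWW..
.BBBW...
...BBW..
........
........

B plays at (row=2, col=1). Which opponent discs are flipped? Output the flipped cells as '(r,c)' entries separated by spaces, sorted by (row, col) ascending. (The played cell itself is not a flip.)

Answer: (2,2)

Derivation:
Dir NW: first cell '.' (not opp) -> no flip
Dir N: first cell '.' (not opp) -> no flip
Dir NE: first cell '.' (not opp) -> no flip
Dir W: first cell '.' (not opp) -> no flip
Dir E: opp run (2,2) capped by B -> flip
Dir SW: first cell '.' (not opp) -> no flip
Dir S: first cell '.' (not opp) -> no flip
Dir SE: first cell '.' (not opp) -> no flip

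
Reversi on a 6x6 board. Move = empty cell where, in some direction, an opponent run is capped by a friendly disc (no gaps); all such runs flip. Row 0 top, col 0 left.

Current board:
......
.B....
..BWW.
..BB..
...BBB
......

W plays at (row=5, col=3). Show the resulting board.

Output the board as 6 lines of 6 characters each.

Answer: ......
.B....
..BWW.
..BW..
...WBB
...W..

Derivation:
Place W at (5,3); scan 8 dirs for brackets.
Dir NW: first cell '.' (not opp) -> no flip
Dir N: opp run (4,3) (3,3) capped by W -> flip
Dir NE: opp run (4,4), next='.' -> no flip
Dir W: first cell '.' (not opp) -> no flip
Dir E: first cell '.' (not opp) -> no flip
Dir SW: edge -> no flip
Dir S: edge -> no flip
Dir SE: edge -> no flip
All flips: (3,3) (4,3)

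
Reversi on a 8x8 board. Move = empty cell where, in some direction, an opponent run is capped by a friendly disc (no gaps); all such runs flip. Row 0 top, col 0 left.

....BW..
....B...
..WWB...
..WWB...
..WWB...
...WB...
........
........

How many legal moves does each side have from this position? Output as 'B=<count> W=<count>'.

-- B to move --
(0,6): flips 1 -> legal
(1,1): flips 2 -> legal
(1,2): flips 1 -> legal
(1,3): no bracket -> illegal
(1,5): no bracket -> illegal
(1,6): no bracket -> illegal
(2,1): flips 4 -> legal
(3,1): flips 2 -> legal
(4,1): flips 4 -> legal
(5,1): flips 2 -> legal
(5,2): flips 2 -> legal
(6,2): flips 1 -> legal
(6,3): no bracket -> illegal
(6,4): no bracket -> illegal
B mobility = 9
-- W to move --
(0,3): flips 1 -> legal
(1,3): no bracket -> illegal
(1,5): flips 1 -> legal
(2,5): flips 2 -> legal
(3,5): flips 2 -> legal
(4,5): flips 2 -> legal
(5,5): flips 2 -> legal
(6,3): no bracket -> illegal
(6,4): no bracket -> illegal
(6,5): flips 1 -> legal
W mobility = 7

Answer: B=9 W=7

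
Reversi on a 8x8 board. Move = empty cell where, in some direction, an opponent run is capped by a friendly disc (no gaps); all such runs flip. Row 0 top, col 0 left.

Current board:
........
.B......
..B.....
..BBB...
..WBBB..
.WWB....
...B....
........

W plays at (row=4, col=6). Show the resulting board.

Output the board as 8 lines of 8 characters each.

Answer: ........
.B......
..B.....
..BBB...
..WWWWW.
.WWB....
...B....
........

Derivation:
Place W at (4,6); scan 8 dirs for brackets.
Dir NW: first cell '.' (not opp) -> no flip
Dir N: first cell '.' (not opp) -> no flip
Dir NE: first cell '.' (not opp) -> no flip
Dir W: opp run (4,5) (4,4) (4,3) capped by W -> flip
Dir E: first cell '.' (not opp) -> no flip
Dir SW: first cell '.' (not opp) -> no flip
Dir S: first cell '.' (not opp) -> no flip
Dir SE: first cell '.' (not opp) -> no flip
All flips: (4,3) (4,4) (4,5)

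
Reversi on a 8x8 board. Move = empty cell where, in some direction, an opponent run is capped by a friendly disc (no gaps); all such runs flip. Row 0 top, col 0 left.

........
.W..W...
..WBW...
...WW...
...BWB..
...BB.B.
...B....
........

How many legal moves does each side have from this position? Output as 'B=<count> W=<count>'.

-- B to move --
(0,0): no bracket -> illegal
(0,1): no bracket -> illegal
(0,2): no bracket -> illegal
(0,3): no bracket -> illegal
(0,4): flips 4 -> legal
(0,5): flips 1 -> legal
(1,0): no bracket -> illegal
(1,2): no bracket -> illegal
(1,3): no bracket -> illegal
(1,5): no bracket -> illegal
(2,0): no bracket -> illegal
(2,1): flips 1 -> legal
(2,5): flips 2 -> legal
(3,1): no bracket -> illegal
(3,2): no bracket -> illegal
(3,5): flips 1 -> legal
(4,2): no bracket -> illegal
(5,5): no bracket -> illegal
B mobility = 5
-- W to move --
(1,2): flips 1 -> legal
(1,3): flips 1 -> legal
(3,2): flips 1 -> legal
(3,5): no bracket -> illegal
(3,6): no bracket -> illegal
(4,2): flips 1 -> legal
(4,6): flips 1 -> legal
(4,7): no bracket -> illegal
(5,2): flips 1 -> legal
(5,5): no bracket -> illegal
(5,7): no bracket -> illegal
(6,2): flips 1 -> legal
(6,4): flips 1 -> legal
(6,5): no bracket -> illegal
(6,6): no bracket -> illegal
(6,7): flips 2 -> legal
(7,2): no bracket -> illegal
(7,3): flips 3 -> legal
(7,4): no bracket -> illegal
W mobility = 10

Answer: B=5 W=10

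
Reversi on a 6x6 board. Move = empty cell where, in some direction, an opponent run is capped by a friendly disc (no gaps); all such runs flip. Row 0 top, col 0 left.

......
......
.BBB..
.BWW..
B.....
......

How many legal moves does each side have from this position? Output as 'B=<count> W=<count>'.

Answer: B=5 W=6

Derivation:
-- B to move --
(2,4): no bracket -> illegal
(3,4): flips 2 -> legal
(4,1): flips 1 -> legal
(4,2): flips 1 -> legal
(4,3): flips 2 -> legal
(4,4): flips 1 -> legal
B mobility = 5
-- W to move --
(1,0): flips 1 -> legal
(1,1): flips 1 -> legal
(1,2): flips 1 -> legal
(1,3): flips 1 -> legal
(1,4): flips 1 -> legal
(2,0): no bracket -> illegal
(2,4): no bracket -> illegal
(3,0): flips 1 -> legal
(3,4): no bracket -> illegal
(4,1): no bracket -> illegal
(4,2): no bracket -> illegal
(5,0): no bracket -> illegal
(5,1): no bracket -> illegal
W mobility = 6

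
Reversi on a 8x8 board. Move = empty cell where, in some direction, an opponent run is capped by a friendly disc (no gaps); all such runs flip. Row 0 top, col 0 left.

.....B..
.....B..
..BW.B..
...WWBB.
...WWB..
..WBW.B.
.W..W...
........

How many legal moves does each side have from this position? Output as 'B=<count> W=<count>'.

-- B to move --
(1,2): flips 2 -> legal
(1,3): flips 3 -> legal
(1,4): no bracket -> illegal
(2,4): flips 1 -> legal
(3,2): flips 2 -> legal
(4,1): no bracket -> illegal
(4,2): flips 2 -> legal
(5,0): no bracket -> illegal
(5,1): flips 1 -> legal
(5,5): flips 3 -> legal
(6,0): no bracket -> illegal
(6,2): no bracket -> illegal
(6,3): flips 1 -> legal
(6,5): no bracket -> illegal
(7,0): flips 4 -> legal
(7,1): no bracket -> illegal
(7,2): no bracket -> illegal
(7,3): no bracket -> illegal
(7,4): no bracket -> illegal
(7,5): flips 1 -> legal
B mobility = 10
-- W to move --
(0,4): no bracket -> illegal
(0,6): no bracket -> illegal
(1,1): flips 1 -> legal
(1,2): no bracket -> illegal
(1,3): no bracket -> illegal
(1,4): no bracket -> illegal
(1,6): flips 1 -> legal
(2,1): flips 1 -> legal
(2,4): no bracket -> illegal
(2,6): flips 1 -> legal
(2,7): flips 2 -> legal
(3,1): no bracket -> illegal
(3,2): no bracket -> illegal
(3,7): flips 2 -> legal
(4,2): flips 1 -> legal
(4,6): flips 1 -> legal
(4,7): no bracket -> illegal
(5,5): no bracket -> illegal
(5,7): no bracket -> illegal
(6,2): flips 1 -> legal
(6,3): flips 1 -> legal
(6,5): no bracket -> illegal
(6,6): no bracket -> illegal
(6,7): flips 2 -> legal
W mobility = 11

Answer: B=10 W=11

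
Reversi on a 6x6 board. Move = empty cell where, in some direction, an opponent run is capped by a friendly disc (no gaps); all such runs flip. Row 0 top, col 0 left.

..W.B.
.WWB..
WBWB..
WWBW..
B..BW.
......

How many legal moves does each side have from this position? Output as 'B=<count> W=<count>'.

-- B to move --
(0,0): no bracket -> illegal
(0,1): flips 2 -> legal
(0,3): flips 1 -> legal
(1,0): flips 4 -> legal
(2,4): no bracket -> illegal
(3,4): flips 1 -> legal
(3,5): no bracket -> illegal
(4,1): flips 1 -> legal
(4,2): no bracket -> illegal
(4,5): flips 1 -> legal
(5,3): no bracket -> illegal
(5,4): no bracket -> illegal
(5,5): no bracket -> illegal
B mobility = 6
-- W to move --
(0,3): flips 2 -> legal
(0,5): no bracket -> illegal
(1,0): no bracket -> illegal
(1,4): flips 1 -> legal
(1,5): no bracket -> illegal
(2,4): flips 2 -> legal
(3,4): flips 1 -> legal
(4,1): no bracket -> illegal
(4,2): flips 2 -> legal
(5,0): flips 1 -> legal
(5,1): no bracket -> illegal
(5,2): no bracket -> illegal
(5,3): flips 1 -> legal
(5,4): no bracket -> illegal
W mobility = 7

Answer: B=6 W=7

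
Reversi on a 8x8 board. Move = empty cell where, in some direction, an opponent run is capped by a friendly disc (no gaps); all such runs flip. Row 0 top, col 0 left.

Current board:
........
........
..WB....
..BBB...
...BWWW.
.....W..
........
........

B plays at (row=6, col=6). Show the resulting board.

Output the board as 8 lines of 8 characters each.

Place B at (6,6); scan 8 dirs for brackets.
Dir NW: opp run (5,5) (4,4) capped by B -> flip
Dir N: first cell '.' (not opp) -> no flip
Dir NE: first cell '.' (not opp) -> no flip
Dir W: first cell '.' (not opp) -> no flip
Dir E: first cell '.' (not opp) -> no flip
Dir SW: first cell '.' (not opp) -> no flip
Dir S: first cell '.' (not opp) -> no flip
Dir SE: first cell '.' (not opp) -> no flip
All flips: (4,4) (5,5)

Answer: ........
........
..WB....
..BBB...
...BBWW.
.....B..
......B.
........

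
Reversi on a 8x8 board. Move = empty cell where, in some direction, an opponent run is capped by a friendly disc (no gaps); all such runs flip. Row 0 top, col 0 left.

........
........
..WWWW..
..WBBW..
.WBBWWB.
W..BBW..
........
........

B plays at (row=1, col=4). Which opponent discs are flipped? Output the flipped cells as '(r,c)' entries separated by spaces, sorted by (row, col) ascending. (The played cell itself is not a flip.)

Answer: (2,4)

Derivation:
Dir NW: first cell '.' (not opp) -> no flip
Dir N: first cell '.' (not opp) -> no flip
Dir NE: first cell '.' (not opp) -> no flip
Dir W: first cell '.' (not opp) -> no flip
Dir E: first cell '.' (not opp) -> no flip
Dir SW: opp run (2,3) (3,2) (4,1) (5,0), next=edge -> no flip
Dir S: opp run (2,4) capped by B -> flip
Dir SE: opp run (2,5), next='.' -> no flip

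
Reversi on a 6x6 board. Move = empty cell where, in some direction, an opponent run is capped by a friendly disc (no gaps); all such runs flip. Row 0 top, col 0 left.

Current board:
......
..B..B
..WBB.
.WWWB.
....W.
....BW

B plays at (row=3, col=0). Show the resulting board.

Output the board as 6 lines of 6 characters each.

Place B at (3,0); scan 8 dirs for brackets.
Dir NW: edge -> no flip
Dir N: first cell '.' (not opp) -> no flip
Dir NE: first cell '.' (not opp) -> no flip
Dir W: edge -> no flip
Dir E: opp run (3,1) (3,2) (3,3) capped by B -> flip
Dir SW: edge -> no flip
Dir S: first cell '.' (not opp) -> no flip
Dir SE: first cell '.' (not opp) -> no flip
All flips: (3,1) (3,2) (3,3)

Answer: ......
..B..B
..WBB.
BBBBB.
....W.
....BW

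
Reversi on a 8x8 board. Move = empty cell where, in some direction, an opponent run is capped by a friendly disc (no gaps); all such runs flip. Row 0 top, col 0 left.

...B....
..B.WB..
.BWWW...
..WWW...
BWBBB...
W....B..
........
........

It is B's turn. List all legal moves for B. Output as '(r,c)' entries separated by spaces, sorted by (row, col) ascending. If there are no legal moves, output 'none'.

(0,4): flips 3 -> legal
(0,5): no bracket -> illegal
(1,1): flips 2 -> legal
(1,3): flips 3 -> legal
(2,5): flips 5 -> legal
(3,0): no bracket -> illegal
(3,1): no bracket -> illegal
(3,5): no bracket -> illegal
(4,5): flips 2 -> legal
(5,1): no bracket -> illegal
(5,2): no bracket -> illegal
(6,0): flips 1 -> legal
(6,1): no bracket -> illegal

Answer: (0,4) (1,1) (1,3) (2,5) (4,5) (6,0)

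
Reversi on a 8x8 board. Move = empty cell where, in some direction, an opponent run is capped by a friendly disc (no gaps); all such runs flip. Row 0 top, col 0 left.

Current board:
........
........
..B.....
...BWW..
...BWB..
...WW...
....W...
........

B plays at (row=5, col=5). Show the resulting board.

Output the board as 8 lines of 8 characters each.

Place B at (5,5); scan 8 dirs for brackets.
Dir NW: opp run (4,4) capped by B -> flip
Dir N: first cell 'B' (not opp) -> no flip
Dir NE: first cell '.' (not opp) -> no flip
Dir W: opp run (5,4) (5,3), next='.' -> no flip
Dir E: first cell '.' (not opp) -> no flip
Dir SW: opp run (6,4), next='.' -> no flip
Dir S: first cell '.' (not opp) -> no flip
Dir SE: first cell '.' (not opp) -> no flip
All flips: (4,4)

Answer: ........
........
..B.....
...BWW..
...BBB..
...WWB..
....W...
........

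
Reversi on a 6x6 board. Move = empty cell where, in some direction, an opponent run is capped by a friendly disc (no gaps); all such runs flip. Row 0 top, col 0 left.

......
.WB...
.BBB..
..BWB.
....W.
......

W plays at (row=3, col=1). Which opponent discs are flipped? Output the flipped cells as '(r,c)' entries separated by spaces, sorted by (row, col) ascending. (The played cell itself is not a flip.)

Answer: (2,1) (3,2)

Derivation:
Dir NW: first cell '.' (not opp) -> no flip
Dir N: opp run (2,1) capped by W -> flip
Dir NE: opp run (2,2), next='.' -> no flip
Dir W: first cell '.' (not opp) -> no flip
Dir E: opp run (3,2) capped by W -> flip
Dir SW: first cell '.' (not opp) -> no flip
Dir S: first cell '.' (not opp) -> no flip
Dir SE: first cell '.' (not opp) -> no flip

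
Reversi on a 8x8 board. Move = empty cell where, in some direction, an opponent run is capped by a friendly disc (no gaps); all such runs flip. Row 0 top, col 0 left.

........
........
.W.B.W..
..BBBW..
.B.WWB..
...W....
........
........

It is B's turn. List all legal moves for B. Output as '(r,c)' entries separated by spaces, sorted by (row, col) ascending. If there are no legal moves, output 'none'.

(1,0): flips 1 -> legal
(1,1): no bracket -> illegal
(1,2): no bracket -> illegal
(1,4): no bracket -> illegal
(1,5): flips 2 -> legal
(1,6): flips 1 -> legal
(2,0): no bracket -> illegal
(2,2): no bracket -> illegal
(2,4): no bracket -> illegal
(2,6): no bracket -> illegal
(3,0): no bracket -> illegal
(3,1): no bracket -> illegal
(3,6): flips 1 -> legal
(4,2): flips 2 -> legal
(4,6): no bracket -> illegal
(5,2): flips 1 -> legal
(5,4): flips 2 -> legal
(5,5): flips 1 -> legal
(6,2): no bracket -> illegal
(6,3): flips 2 -> legal
(6,4): no bracket -> illegal

Answer: (1,0) (1,5) (1,6) (3,6) (4,2) (5,2) (5,4) (5,5) (6,3)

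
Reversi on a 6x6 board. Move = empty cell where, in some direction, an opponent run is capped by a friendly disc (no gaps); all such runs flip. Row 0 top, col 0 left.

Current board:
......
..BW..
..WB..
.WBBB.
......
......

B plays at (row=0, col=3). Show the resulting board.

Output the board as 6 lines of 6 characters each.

Answer: ...B..
..BB..
..WB..
.WBBB.
......
......

Derivation:
Place B at (0,3); scan 8 dirs for brackets.
Dir NW: edge -> no flip
Dir N: edge -> no flip
Dir NE: edge -> no flip
Dir W: first cell '.' (not opp) -> no flip
Dir E: first cell '.' (not opp) -> no flip
Dir SW: first cell 'B' (not opp) -> no flip
Dir S: opp run (1,3) capped by B -> flip
Dir SE: first cell '.' (not opp) -> no flip
All flips: (1,3)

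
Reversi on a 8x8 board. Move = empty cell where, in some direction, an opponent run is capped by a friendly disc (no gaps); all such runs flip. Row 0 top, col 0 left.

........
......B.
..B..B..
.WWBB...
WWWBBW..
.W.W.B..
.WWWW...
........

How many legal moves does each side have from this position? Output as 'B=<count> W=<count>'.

Answer: B=9 W=8

Derivation:
-- B to move --
(2,0): no bracket -> illegal
(2,1): flips 1 -> legal
(2,3): no bracket -> illegal
(3,0): flips 2 -> legal
(3,5): flips 1 -> legal
(3,6): no bracket -> illegal
(4,6): flips 1 -> legal
(5,0): no bracket -> illegal
(5,2): flips 2 -> legal
(5,4): no bracket -> illegal
(5,6): flips 1 -> legal
(6,0): flips 2 -> legal
(6,5): no bracket -> illegal
(7,0): no bracket -> illegal
(7,1): flips 2 -> legal
(7,2): no bracket -> illegal
(7,3): flips 3 -> legal
(7,4): no bracket -> illegal
(7,5): no bracket -> illegal
B mobility = 9
-- W to move --
(0,5): no bracket -> illegal
(0,6): no bracket -> illegal
(0,7): no bracket -> illegal
(1,1): no bracket -> illegal
(1,2): flips 1 -> legal
(1,3): flips 1 -> legal
(1,4): no bracket -> illegal
(1,5): no bracket -> illegal
(1,7): no bracket -> illegal
(2,1): no bracket -> illegal
(2,3): flips 3 -> legal
(2,4): flips 1 -> legal
(2,6): no bracket -> illegal
(2,7): no bracket -> illegal
(3,5): flips 3 -> legal
(3,6): no bracket -> illegal
(4,6): flips 1 -> legal
(5,2): no bracket -> illegal
(5,4): flips 1 -> legal
(5,6): no bracket -> illegal
(6,5): flips 1 -> legal
(6,6): no bracket -> illegal
W mobility = 8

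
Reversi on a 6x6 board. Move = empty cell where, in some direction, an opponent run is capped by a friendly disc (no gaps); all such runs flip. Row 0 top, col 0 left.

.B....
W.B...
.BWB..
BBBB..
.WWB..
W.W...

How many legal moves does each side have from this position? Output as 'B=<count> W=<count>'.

Answer: B=5 W=9

Derivation:
-- B to move --
(0,0): no bracket -> illegal
(1,1): flips 1 -> legal
(1,3): flips 1 -> legal
(2,0): no bracket -> illegal
(4,0): flips 2 -> legal
(5,1): flips 2 -> legal
(5,3): flips 1 -> legal
B mobility = 5
-- W to move --
(0,0): no bracket -> illegal
(0,2): flips 1 -> legal
(0,3): no bracket -> illegal
(1,1): flips 2 -> legal
(1,3): no bracket -> illegal
(1,4): flips 2 -> legal
(2,0): flips 2 -> legal
(2,4): flips 2 -> legal
(3,4): flips 1 -> legal
(4,0): flips 1 -> legal
(4,4): flips 2 -> legal
(5,3): no bracket -> illegal
(5,4): flips 3 -> legal
W mobility = 9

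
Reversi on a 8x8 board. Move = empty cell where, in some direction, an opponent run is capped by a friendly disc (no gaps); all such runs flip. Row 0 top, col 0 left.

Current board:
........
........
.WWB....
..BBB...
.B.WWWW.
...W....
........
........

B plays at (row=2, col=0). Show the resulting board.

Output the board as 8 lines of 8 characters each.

Place B at (2,0); scan 8 dirs for brackets.
Dir NW: edge -> no flip
Dir N: first cell '.' (not opp) -> no flip
Dir NE: first cell '.' (not opp) -> no flip
Dir W: edge -> no flip
Dir E: opp run (2,1) (2,2) capped by B -> flip
Dir SW: edge -> no flip
Dir S: first cell '.' (not opp) -> no flip
Dir SE: first cell '.' (not opp) -> no flip
All flips: (2,1) (2,2)

Answer: ........
........
BBBB....
..BBB...
.B.WWWW.
...W....
........
........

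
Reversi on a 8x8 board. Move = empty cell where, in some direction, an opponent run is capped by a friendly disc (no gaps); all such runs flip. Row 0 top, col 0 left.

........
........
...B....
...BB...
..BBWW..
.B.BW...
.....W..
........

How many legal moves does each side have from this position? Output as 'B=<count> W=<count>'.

-- B to move --
(3,5): flips 1 -> legal
(3,6): no bracket -> illegal
(4,6): flips 2 -> legal
(5,5): flips 2 -> legal
(5,6): flips 1 -> legal
(6,3): no bracket -> illegal
(6,4): flips 2 -> legal
(6,6): no bracket -> illegal
(7,4): no bracket -> illegal
(7,5): no bracket -> illegal
(7,6): flips 2 -> legal
B mobility = 6
-- W to move --
(1,2): flips 2 -> legal
(1,3): no bracket -> illegal
(1,4): no bracket -> illegal
(2,2): flips 1 -> legal
(2,4): flips 1 -> legal
(2,5): no bracket -> illegal
(3,1): no bracket -> illegal
(3,2): flips 1 -> legal
(3,5): no bracket -> illegal
(4,0): no bracket -> illegal
(4,1): flips 2 -> legal
(5,0): no bracket -> illegal
(5,2): flips 1 -> legal
(6,0): no bracket -> illegal
(6,1): no bracket -> illegal
(6,2): flips 1 -> legal
(6,3): no bracket -> illegal
(6,4): no bracket -> illegal
W mobility = 7

Answer: B=6 W=7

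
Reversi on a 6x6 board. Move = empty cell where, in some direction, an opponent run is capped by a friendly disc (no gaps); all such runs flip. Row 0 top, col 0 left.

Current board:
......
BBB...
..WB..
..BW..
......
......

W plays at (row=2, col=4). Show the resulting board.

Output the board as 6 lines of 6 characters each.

Answer: ......
BBB...
..WWW.
..BW..
......
......

Derivation:
Place W at (2,4); scan 8 dirs for brackets.
Dir NW: first cell '.' (not opp) -> no flip
Dir N: first cell '.' (not opp) -> no flip
Dir NE: first cell '.' (not opp) -> no flip
Dir W: opp run (2,3) capped by W -> flip
Dir E: first cell '.' (not opp) -> no flip
Dir SW: first cell 'W' (not opp) -> no flip
Dir S: first cell '.' (not opp) -> no flip
Dir SE: first cell '.' (not opp) -> no flip
All flips: (2,3)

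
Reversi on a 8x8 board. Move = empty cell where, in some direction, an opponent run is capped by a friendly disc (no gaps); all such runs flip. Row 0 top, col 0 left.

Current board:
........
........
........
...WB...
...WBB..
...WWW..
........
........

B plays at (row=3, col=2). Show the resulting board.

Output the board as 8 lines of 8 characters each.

Place B at (3,2); scan 8 dirs for brackets.
Dir NW: first cell '.' (not opp) -> no flip
Dir N: first cell '.' (not opp) -> no flip
Dir NE: first cell '.' (not opp) -> no flip
Dir W: first cell '.' (not opp) -> no flip
Dir E: opp run (3,3) capped by B -> flip
Dir SW: first cell '.' (not opp) -> no flip
Dir S: first cell '.' (not opp) -> no flip
Dir SE: opp run (4,3) (5,4), next='.' -> no flip
All flips: (3,3)

Answer: ........
........
........
..BBB...
...WBB..
...WWW..
........
........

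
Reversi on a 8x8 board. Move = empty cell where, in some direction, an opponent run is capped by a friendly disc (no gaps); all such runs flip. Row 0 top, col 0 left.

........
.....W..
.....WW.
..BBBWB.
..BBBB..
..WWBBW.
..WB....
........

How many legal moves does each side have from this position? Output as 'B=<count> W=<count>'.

Answer: B=12 W=10

Derivation:
-- B to move --
(0,4): no bracket -> illegal
(0,5): flips 3 -> legal
(0,6): no bracket -> illegal
(1,4): flips 1 -> legal
(1,6): flips 2 -> legal
(1,7): flips 2 -> legal
(2,4): no bracket -> illegal
(2,7): no bracket -> illegal
(3,7): no bracket -> illegal
(4,1): flips 1 -> legal
(4,6): no bracket -> illegal
(4,7): no bracket -> illegal
(5,1): flips 2 -> legal
(5,7): flips 1 -> legal
(6,1): flips 2 -> legal
(6,4): flips 1 -> legal
(6,5): no bracket -> illegal
(6,6): no bracket -> illegal
(6,7): flips 1 -> legal
(7,1): flips 2 -> legal
(7,2): flips 2 -> legal
(7,3): no bracket -> illegal
B mobility = 12
-- W to move --
(2,1): no bracket -> illegal
(2,2): flips 2 -> legal
(2,3): flips 4 -> legal
(2,4): no bracket -> illegal
(2,7): no bracket -> illegal
(3,1): flips 4 -> legal
(3,7): flips 1 -> legal
(4,1): no bracket -> illegal
(4,6): flips 1 -> legal
(4,7): flips 1 -> legal
(5,1): no bracket -> illegal
(6,4): flips 1 -> legal
(6,5): flips 2 -> legal
(6,6): no bracket -> illegal
(7,2): no bracket -> illegal
(7,3): flips 1 -> legal
(7,4): flips 1 -> legal
W mobility = 10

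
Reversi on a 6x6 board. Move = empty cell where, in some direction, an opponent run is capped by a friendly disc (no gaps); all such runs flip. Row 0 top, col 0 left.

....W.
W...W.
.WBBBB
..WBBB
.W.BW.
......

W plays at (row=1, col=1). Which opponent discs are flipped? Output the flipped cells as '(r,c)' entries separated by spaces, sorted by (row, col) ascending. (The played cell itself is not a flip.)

Answer: (2,2) (3,3)

Derivation:
Dir NW: first cell '.' (not opp) -> no flip
Dir N: first cell '.' (not opp) -> no flip
Dir NE: first cell '.' (not opp) -> no flip
Dir W: first cell 'W' (not opp) -> no flip
Dir E: first cell '.' (not opp) -> no flip
Dir SW: first cell '.' (not opp) -> no flip
Dir S: first cell 'W' (not opp) -> no flip
Dir SE: opp run (2,2) (3,3) capped by W -> flip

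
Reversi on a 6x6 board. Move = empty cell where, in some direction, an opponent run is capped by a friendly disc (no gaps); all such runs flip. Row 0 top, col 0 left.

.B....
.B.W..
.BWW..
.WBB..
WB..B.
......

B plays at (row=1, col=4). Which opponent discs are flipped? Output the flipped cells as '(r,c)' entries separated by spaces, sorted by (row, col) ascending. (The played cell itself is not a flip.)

Dir NW: first cell '.' (not opp) -> no flip
Dir N: first cell '.' (not opp) -> no flip
Dir NE: first cell '.' (not opp) -> no flip
Dir W: opp run (1,3), next='.' -> no flip
Dir E: first cell '.' (not opp) -> no flip
Dir SW: opp run (2,3) capped by B -> flip
Dir S: first cell '.' (not opp) -> no flip
Dir SE: first cell '.' (not opp) -> no flip

Answer: (2,3)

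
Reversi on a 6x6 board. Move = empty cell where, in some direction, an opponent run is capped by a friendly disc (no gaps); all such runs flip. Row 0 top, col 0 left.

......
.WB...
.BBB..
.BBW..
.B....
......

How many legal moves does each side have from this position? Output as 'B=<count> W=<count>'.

Answer: B=6 W=3

Derivation:
-- B to move --
(0,0): flips 1 -> legal
(0,1): flips 1 -> legal
(0,2): no bracket -> illegal
(1,0): flips 1 -> legal
(2,0): no bracket -> illegal
(2,4): no bracket -> illegal
(3,4): flips 1 -> legal
(4,2): no bracket -> illegal
(4,3): flips 1 -> legal
(4,4): flips 1 -> legal
B mobility = 6
-- W to move --
(0,1): no bracket -> illegal
(0,2): no bracket -> illegal
(0,3): no bracket -> illegal
(1,0): no bracket -> illegal
(1,3): flips 2 -> legal
(1,4): no bracket -> illegal
(2,0): no bracket -> illegal
(2,4): no bracket -> illegal
(3,0): flips 2 -> legal
(3,4): no bracket -> illegal
(4,0): no bracket -> illegal
(4,2): no bracket -> illegal
(4,3): no bracket -> illegal
(5,0): no bracket -> illegal
(5,1): flips 3 -> legal
(5,2): no bracket -> illegal
W mobility = 3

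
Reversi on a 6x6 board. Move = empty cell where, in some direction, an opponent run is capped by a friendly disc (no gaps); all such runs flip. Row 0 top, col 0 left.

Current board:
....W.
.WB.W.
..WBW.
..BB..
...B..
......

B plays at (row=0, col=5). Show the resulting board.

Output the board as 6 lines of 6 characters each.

Answer: ....WB
.WB.B.
..WBW.
..BB..
...B..
......

Derivation:
Place B at (0,5); scan 8 dirs for brackets.
Dir NW: edge -> no flip
Dir N: edge -> no flip
Dir NE: edge -> no flip
Dir W: opp run (0,4), next='.' -> no flip
Dir E: edge -> no flip
Dir SW: opp run (1,4) capped by B -> flip
Dir S: first cell '.' (not opp) -> no flip
Dir SE: edge -> no flip
All flips: (1,4)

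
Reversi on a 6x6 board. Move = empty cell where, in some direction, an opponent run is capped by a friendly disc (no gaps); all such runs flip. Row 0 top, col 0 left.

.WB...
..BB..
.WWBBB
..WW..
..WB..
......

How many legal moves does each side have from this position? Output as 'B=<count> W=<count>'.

Answer: B=8 W=8

Derivation:
-- B to move --
(0,0): flips 1 -> legal
(1,0): flips 2 -> legal
(1,1): no bracket -> illegal
(2,0): flips 2 -> legal
(3,0): flips 1 -> legal
(3,1): flips 1 -> legal
(3,4): no bracket -> illegal
(4,1): flips 2 -> legal
(4,4): no bracket -> illegal
(5,1): flips 2 -> legal
(5,2): flips 3 -> legal
(5,3): no bracket -> illegal
B mobility = 8
-- W to move --
(0,3): flips 4 -> legal
(0,4): flips 1 -> legal
(1,1): no bracket -> illegal
(1,4): flips 1 -> legal
(1,5): flips 1 -> legal
(3,4): flips 2 -> legal
(3,5): no bracket -> illegal
(4,4): flips 1 -> legal
(5,2): no bracket -> illegal
(5,3): flips 1 -> legal
(5,4): flips 1 -> legal
W mobility = 8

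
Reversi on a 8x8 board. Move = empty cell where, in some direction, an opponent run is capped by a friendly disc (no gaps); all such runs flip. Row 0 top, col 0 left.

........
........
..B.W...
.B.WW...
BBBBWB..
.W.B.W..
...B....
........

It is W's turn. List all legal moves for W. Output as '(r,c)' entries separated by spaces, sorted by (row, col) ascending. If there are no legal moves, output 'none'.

Answer: (1,1) (2,1) (3,5) (4,6) (5,2) (5,6) (6,2) (7,3)

Derivation:
(1,1): flips 1 -> legal
(1,2): no bracket -> illegal
(1,3): no bracket -> illegal
(2,0): no bracket -> illegal
(2,1): flips 2 -> legal
(2,3): no bracket -> illegal
(3,0): no bracket -> illegal
(3,2): no bracket -> illegal
(3,5): flips 1 -> legal
(3,6): no bracket -> illegal
(4,6): flips 1 -> legal
(5,0): no bracket -> illegal
(5,2): flips 1 -> legal
(5,4): no bracket -> illegal
(5,6): flips 1 -> legal
(6,2): flips 1 -> legal
(6,4): no bracket -> illegal
(7,2): no bracket -> illegal
(7,3): flips 3 -> legal
(7,4): no bracket -> illegal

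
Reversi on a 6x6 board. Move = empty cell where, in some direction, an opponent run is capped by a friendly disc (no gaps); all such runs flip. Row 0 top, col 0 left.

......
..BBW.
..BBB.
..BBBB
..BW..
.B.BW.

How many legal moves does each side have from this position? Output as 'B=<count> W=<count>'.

Answer: B=6 W=7

Derivation:
-- B to move --
(0,3): no bracket -> illegal
(0,4): flips 1 -> legal
(0,5): flips 1 -> legal
(1,5): flips 1 -> legal
(2,5): no bracket -> illegal
(4,4): flips 1 -> legal
(4,5): no bracket -> illegal
(5,2): flips 1 -> legal
(5,5): flips 1 -> legal
B mobility = 6
-- W to move --
(0,1): no bracket -> illegal
(0,2): no bracket -> illegal
(0,3): flips 3 -> legal
(0,4): no bracket -> illegal
(1,1): flips 2 -> legal
(1,5): no bracket -> illegal
(2,1): flips 1 -> legal
(2,5): flips 1 -> legal
(3,1): no bracket -> illegal
(4,0): no bracket -> illegal
(4,1): flips 3 -> legal
(4,4): flips 2 -> legal
(4,5): no bracket -> illegal
(5,0): no bracket -> illegal
(5,2): flips 1 -> legal
W mobility = 7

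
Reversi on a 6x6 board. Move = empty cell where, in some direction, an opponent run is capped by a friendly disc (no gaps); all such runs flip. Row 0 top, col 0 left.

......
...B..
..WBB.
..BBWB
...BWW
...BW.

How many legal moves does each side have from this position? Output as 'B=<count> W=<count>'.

Answer: B=6 W=8

Derivation:
-- B to move --
(1,1): flips 1 -> legal
(1,2): flips 1 -> legal
(2,1): flips 1 -> legal
(2,5): flips 1 -> legal
(3,1): flips 1 -> legal
(5,5): flips 3 -> legal
B mobility = 6
-- W to move --
(0,2): no bracket -> illegal
(0,3): no bracket -> illegal
(0,4): flips 1 -> legal
(1,2): flips 1 -> legal
(1,4): flips 1 -> legal
(1,5): no bracket -> illegal
(2,1): flips 2 -> legal
(2,5): flips 3 -> legal
(3,1): flips 2 -> legal
(4,1): no bracket -> illegal
(4,2): flips 2 -> legal
(5,2): flips 2 -> legal
W mobility = 8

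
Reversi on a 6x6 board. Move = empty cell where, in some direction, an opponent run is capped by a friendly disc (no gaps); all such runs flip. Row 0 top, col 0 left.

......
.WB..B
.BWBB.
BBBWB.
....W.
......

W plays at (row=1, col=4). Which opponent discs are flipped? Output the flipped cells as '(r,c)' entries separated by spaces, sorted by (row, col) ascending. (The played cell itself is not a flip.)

Answer: (2,4) (3,4)

Derivation:
Dir NW: first cell '.' (not opp) -> no flip
Dir N: first cell '.' (not opp) -> no flip
Dir NE: first cell '.' (not opp) -> no flip
Dir W: first cell '.' (not opp) -> no flip
Dir E: opp run (1,5), next=edge -> no flip
Dir SW: opp run (2,3) (3,2), next='.' -> no flip
Dir S: opp run (2,4) (3,4) capped by W -> flip
Dir SE: first cell '.' (not opp) -> no flip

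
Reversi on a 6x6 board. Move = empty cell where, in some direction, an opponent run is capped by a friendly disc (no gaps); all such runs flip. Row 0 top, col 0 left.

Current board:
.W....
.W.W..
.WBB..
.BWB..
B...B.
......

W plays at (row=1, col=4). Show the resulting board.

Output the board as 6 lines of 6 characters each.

Answer: .W....
.W.WW.
.WBW..
.BWB..
B...B.
......

Derivation:
Place W at (1,4); scan 8 dirs for brackets.
Dir NW: first cell '.' (not opp) -> no flip
Dir N: first cell '.' (not opp) -> no flip
Dir NE: first cell '.' (not opp) -> no flip
Dir W: first cell 'W' (not opp) -> no flip
Dir E: first cell '.' (not opp) -> no flip
Dir SW: opp run (2,3) capped by W -> flip
Dir S: first cell '.' (not opp) -> no flip
Dir SE: first cell '.' (not opp) -> no flip
All flips: (2,3)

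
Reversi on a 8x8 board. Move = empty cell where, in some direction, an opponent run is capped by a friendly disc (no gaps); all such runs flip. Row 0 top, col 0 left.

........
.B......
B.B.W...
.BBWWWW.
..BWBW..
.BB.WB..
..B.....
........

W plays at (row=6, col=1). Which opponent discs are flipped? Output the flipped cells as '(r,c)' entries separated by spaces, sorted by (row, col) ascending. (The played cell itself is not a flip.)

Answer: (5,2)

Derivation:
Dir NW: first cell '.' (not opp) -> no flip
Dir N: opp run (5,1), next='.' -> no flip
Dir NE: opp run (5,2) capped by W -> flip
Dir W: first cell '.' (not opp) -> no flip
Dir E: opp run (6,2), next='.' -> no flip
Dir SW: first cell '.' (not opp) -> no flip
Dir S: first cell '.' (not opp) -> no flip
Dir SE: first cell '.' (not opp) -> no flip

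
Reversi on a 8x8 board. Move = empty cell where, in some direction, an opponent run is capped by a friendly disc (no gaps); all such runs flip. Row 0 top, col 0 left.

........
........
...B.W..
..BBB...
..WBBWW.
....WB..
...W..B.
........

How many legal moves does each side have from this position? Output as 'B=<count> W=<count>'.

-- B to move --
(1,4): no bracket -> illegal
(1,5): no bracket -> illegal
(1,6): flips 1 -> legal
(2,4): no bracket -> illegal
(2,6): no bracket -> illegal
(3,1): no bracket -> illegal
(3,5): flips 1 -> legal
(3,6): no bracket -> illegal
(3,7): flips 1 -> legal
(4,1): flips 1 -> legal
(4,7): flips 2 -> legal
(5,1): flips 1 -> legal
(5,2): flips 1 -> legal
(5,3): flips 1 -> legal
(5,6): flips 1 -> legal
(5,7): no bracket -> illegal
(6,2): no bracket -> illegal
(6,4): flips 1 -> legal
(6,5): flips 1 -> legal
(7,2): no bracket -> illegal
(7,3): no bracket -> illegal
(7,4): no bracket -> illegal
B mobility = 11
-- W to move --
(1,2): flips 2 -> legal
(1,3): no bracket -> illegal
(1,4): no bracket -> illegal
(2,1): flips 2 -> legal
(2,2): flips 1 -> legal
(2,4): flips 3 -> legal
(3,1): no bracket -> illegal
(3,5): no bracket -> illegal
(4,1): no bracket -> illegal
(5,2): flips 2 -> legal
(5,3): no bracket -> illegal
(5,6): flips 1 -> legal
(5,7): no bracket -> illegal
(6,4): flips 1 -> legal
(6,5): flips 1 -> legal
(6,7): no bracket -> illegal
(7,5): no bracket -> illegal
(7,6): no bracket -> illegal
(7,7): no bracket -> illegal
W mobility = 8

Answer: B=11 W=8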